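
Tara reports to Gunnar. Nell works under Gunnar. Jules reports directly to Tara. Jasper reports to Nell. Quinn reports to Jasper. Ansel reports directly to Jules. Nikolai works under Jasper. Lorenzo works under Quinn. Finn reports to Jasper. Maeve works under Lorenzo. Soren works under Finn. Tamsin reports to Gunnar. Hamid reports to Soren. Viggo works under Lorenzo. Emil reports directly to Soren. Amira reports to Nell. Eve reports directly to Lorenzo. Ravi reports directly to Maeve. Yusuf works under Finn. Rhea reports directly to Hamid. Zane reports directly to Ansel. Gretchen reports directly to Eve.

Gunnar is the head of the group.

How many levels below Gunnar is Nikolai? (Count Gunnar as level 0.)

Chain from Nikolai up to Gunnar: Nikolai → Jasper → Nell → Gunnar. That is 3 steps up, so Nikolai is 3 levels below Gunnar.

3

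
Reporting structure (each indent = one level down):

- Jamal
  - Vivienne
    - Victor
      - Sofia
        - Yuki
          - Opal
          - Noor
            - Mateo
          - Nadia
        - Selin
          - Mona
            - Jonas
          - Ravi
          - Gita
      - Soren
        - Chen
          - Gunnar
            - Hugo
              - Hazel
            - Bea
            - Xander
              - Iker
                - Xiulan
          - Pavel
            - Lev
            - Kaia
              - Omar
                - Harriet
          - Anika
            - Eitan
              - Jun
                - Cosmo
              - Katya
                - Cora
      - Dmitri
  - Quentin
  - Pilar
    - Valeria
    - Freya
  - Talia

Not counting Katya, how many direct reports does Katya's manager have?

1

Katya reports to Eitan. Eitan's other direct reports are Jun — 1 peer.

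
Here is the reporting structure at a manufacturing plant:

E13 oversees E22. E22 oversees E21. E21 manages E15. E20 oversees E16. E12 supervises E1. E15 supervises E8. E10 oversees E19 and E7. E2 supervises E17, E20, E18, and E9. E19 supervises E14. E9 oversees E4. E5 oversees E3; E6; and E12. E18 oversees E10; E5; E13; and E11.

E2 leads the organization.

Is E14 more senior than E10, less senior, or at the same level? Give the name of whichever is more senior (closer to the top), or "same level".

E10

E14 is 4 levels below E2; E10 is 2. E10 is higher.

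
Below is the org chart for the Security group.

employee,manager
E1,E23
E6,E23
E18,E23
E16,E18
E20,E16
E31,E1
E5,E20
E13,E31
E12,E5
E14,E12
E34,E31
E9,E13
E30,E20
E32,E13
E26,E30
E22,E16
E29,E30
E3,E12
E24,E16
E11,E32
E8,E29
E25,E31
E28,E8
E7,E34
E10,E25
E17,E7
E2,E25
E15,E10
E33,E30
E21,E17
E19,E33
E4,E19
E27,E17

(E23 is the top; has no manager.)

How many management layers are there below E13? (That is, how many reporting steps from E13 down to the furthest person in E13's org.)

The longest chain under E13 runs E13 → E32 → E11, which is 2 levels below E13.

2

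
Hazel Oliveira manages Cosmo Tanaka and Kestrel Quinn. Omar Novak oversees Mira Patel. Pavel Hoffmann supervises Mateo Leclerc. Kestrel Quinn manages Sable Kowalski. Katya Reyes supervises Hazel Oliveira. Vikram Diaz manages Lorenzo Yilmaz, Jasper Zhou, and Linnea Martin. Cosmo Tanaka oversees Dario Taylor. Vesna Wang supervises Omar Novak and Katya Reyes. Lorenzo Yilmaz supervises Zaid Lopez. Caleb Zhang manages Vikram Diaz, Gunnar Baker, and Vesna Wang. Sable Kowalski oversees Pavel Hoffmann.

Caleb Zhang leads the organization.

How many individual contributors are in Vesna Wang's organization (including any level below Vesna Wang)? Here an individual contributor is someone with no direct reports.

The people in Vesna Wang's organization with no one reporting to them are Dario Taylor, Mateo Leclerc, Mira Patel. That is 3.

3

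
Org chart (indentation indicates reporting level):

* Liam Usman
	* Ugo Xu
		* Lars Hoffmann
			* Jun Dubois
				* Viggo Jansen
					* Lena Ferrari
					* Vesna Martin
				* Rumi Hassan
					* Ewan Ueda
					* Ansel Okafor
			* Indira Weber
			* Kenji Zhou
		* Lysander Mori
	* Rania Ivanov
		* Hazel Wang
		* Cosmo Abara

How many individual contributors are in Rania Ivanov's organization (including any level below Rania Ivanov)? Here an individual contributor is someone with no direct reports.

2

The people in Rania Ivanov's organization with no one reporting to them are Cosmo Abara, Hazel Wang. That is 2.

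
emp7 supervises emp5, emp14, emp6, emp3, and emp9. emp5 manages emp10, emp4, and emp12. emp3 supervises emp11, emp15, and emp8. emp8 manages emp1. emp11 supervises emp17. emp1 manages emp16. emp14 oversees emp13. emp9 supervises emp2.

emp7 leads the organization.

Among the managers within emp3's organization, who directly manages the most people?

emp3

Direct-report counts within emp3's organization: emp3 has 3; emp11 has 1; emp8 has 1; emp1 has 1. The largest is 3, held by emp3.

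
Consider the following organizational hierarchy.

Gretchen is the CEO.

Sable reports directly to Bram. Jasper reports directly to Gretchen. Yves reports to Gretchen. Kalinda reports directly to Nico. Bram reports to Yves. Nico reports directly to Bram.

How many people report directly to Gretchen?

2

Gretchen directly manages Yves, Jasper. That is 2 direct reports.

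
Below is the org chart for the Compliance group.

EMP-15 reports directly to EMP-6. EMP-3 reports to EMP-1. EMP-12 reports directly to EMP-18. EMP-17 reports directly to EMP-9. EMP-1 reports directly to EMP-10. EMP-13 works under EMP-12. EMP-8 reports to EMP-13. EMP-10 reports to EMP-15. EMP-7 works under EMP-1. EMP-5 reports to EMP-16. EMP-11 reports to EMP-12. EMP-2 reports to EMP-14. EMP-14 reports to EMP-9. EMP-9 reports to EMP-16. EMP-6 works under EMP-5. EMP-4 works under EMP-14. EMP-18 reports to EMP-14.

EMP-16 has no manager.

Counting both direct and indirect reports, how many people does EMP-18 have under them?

EMP-18 directly manages EMP-12. Under EMP-12: EMP-11, EMP-13, EMP-8 (3). That's 4 in total.

4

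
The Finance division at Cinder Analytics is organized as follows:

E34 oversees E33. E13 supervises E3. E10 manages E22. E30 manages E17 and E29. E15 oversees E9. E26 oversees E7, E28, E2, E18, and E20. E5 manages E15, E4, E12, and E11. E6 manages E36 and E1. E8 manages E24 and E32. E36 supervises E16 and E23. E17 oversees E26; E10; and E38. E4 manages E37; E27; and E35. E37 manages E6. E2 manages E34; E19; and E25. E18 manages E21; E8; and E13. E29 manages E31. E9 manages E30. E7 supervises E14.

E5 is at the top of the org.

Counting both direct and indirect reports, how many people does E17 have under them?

20

E17 directly manages E26, E10, E38. Under E26: E20, E18, E13, E3, E8, E32, E24, E21, E2, E25, E19, E34, E33, E28, E7, E14 (16). Under E10: E22 (1). E38 has no reports. So E17's organization is 3 direct reports plus everyone under them: 17 + 2 + 1 = 20.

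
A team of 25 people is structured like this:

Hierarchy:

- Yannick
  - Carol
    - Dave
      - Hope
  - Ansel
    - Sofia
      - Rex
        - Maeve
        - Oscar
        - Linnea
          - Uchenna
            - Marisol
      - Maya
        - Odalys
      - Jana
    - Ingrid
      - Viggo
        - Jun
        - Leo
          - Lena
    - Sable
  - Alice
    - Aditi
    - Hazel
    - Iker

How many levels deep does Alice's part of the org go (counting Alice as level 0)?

The longest chain under Alice runs Alice → Iker, which is 1 level below Alice.

1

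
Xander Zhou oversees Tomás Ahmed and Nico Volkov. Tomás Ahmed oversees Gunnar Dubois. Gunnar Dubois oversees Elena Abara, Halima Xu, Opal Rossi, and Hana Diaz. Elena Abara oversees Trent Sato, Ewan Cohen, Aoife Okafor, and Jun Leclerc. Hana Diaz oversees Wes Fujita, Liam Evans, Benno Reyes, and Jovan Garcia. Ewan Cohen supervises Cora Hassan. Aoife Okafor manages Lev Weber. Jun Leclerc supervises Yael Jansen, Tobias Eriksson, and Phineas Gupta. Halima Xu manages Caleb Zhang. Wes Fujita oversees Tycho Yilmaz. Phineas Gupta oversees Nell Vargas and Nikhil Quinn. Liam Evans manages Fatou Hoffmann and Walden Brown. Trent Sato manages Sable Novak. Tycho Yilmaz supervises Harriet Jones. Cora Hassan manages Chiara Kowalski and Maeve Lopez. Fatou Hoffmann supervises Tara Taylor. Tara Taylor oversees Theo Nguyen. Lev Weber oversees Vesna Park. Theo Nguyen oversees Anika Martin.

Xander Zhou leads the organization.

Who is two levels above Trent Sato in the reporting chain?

Trent Sato reports to Elena Abara, and Elena Abara reports to Gunnar Dubois. So Trent Sato's skip-level manager is Gunnar Dubois.

Gunnar Dubois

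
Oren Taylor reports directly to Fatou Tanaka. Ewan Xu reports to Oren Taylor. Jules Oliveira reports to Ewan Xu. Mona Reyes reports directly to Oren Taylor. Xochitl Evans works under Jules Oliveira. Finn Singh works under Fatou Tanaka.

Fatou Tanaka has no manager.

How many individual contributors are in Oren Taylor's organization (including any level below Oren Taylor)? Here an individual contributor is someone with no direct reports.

The people in Oren Taylor's organization with no one reporting to them are Mona Reyes, Xochitl Evans. That is 2.

2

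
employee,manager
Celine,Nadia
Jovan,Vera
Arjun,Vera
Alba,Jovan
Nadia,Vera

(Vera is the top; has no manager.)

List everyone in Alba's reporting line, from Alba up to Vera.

Alba reports to Jovan. Jovan reports to Vera. Vera is at the top.

Alba -> Jovan -> Vera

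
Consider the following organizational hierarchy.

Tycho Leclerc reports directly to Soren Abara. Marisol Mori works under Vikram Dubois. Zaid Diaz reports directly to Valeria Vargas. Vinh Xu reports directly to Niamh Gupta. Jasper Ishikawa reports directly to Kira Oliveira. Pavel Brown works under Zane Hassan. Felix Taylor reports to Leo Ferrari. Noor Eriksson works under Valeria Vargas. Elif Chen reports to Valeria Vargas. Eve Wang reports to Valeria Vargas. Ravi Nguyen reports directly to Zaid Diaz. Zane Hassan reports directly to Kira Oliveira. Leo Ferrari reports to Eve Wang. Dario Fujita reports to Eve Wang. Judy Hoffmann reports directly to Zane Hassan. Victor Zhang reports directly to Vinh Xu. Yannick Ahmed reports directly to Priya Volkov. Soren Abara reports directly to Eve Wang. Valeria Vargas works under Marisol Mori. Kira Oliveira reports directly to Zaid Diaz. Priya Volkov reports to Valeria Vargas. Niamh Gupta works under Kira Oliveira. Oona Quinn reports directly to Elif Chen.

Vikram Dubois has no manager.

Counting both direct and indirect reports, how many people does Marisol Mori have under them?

22

Marisol Mori directly manages Valeria Vargas. Under Valeria Vargas: Noor Eriksson, Priya Volkov, Yannick Ahmed, Eve Wang, Soren Abara, Tycho Leclerc, Leo Ferrari, Felix Taylor, Dario Fujita, Zaid Diaz, Ravi Nguyen, Kira Oliveira, Niamh Gupta, Vinh Xu, Victor Zhang, Jasper Ishikawa, Zane Hassan, Judy Hoffmann, Pavel Brown, Elif Chen, Oona Quinn (21). That's 22 in total.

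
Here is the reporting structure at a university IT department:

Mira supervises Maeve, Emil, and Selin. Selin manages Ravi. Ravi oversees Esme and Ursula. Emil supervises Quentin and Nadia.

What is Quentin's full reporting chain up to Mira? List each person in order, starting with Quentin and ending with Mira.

Quentin -> Emil -> Mira

Quentin reports to Emil. Emil reports to Mira. Mira is at the top.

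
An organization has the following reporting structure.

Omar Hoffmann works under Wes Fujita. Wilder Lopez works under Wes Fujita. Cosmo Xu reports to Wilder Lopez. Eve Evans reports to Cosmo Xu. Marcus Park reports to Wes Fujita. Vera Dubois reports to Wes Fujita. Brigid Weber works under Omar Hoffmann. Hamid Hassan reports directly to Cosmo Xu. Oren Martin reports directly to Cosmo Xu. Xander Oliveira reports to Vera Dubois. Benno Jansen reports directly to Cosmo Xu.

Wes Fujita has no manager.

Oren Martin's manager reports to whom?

Wilder Lopez

Oren Martin reports to Cosmo Xu, and Cosmo Xu reports to Wilder Lopez. So Oren Martin's skip-level manager is Wilder Lopez.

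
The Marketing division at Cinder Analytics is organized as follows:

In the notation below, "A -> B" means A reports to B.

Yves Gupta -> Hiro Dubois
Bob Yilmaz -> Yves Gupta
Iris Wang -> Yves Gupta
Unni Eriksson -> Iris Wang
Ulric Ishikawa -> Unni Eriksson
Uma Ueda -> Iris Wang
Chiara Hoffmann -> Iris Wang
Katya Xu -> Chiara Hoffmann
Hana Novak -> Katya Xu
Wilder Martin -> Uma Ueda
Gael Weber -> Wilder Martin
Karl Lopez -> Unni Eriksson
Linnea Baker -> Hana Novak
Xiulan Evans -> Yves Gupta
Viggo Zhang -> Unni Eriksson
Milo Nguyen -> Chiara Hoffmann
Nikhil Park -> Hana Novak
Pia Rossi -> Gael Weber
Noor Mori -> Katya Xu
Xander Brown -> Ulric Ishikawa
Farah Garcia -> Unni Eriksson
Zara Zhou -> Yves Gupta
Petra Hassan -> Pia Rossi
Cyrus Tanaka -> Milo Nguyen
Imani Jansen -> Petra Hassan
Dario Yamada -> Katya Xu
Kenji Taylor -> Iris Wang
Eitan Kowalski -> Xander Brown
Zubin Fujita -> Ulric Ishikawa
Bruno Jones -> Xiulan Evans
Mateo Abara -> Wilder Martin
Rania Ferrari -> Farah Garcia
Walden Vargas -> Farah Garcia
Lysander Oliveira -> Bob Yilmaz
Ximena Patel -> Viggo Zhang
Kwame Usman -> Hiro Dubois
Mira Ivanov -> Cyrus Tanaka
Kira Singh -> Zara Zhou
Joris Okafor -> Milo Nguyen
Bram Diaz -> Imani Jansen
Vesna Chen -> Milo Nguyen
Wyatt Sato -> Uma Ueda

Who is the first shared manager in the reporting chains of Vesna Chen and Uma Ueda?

Iris Wang

Vesna Chen's chain of managers is Milo Nguyen, Chiara Hoffmann, Iris Wang, Yves Gupta, Hiro Dubois. Uma Ueda's chain of managers is Iris Wang, Yves Gupta, Hiro Dubois. The first manager that appears in both chains is Iris Wang.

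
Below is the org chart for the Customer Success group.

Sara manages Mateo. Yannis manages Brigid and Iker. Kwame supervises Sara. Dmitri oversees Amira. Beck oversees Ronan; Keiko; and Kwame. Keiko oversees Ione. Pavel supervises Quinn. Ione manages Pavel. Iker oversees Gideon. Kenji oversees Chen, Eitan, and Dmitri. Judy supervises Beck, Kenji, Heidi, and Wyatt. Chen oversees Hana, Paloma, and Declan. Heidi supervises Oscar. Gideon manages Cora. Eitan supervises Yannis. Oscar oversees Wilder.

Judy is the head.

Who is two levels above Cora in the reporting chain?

Iker

Cora reports to Gideon, and Gideon reports to Iker. So Cora's skip-level manager is Iker.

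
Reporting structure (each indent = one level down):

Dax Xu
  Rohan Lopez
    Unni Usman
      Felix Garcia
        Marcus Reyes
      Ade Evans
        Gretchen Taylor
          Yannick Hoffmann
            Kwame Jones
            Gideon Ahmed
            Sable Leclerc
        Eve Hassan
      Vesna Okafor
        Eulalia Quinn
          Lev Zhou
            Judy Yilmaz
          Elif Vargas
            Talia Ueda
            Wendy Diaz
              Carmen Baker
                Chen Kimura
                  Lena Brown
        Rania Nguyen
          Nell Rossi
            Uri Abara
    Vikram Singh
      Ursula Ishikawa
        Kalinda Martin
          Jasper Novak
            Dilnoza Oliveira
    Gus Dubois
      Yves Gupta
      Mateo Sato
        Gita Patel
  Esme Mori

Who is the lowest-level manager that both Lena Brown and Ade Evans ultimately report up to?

Unni Usman

Lena Brown's chain of managers is Chen Kimura, Carmen Baker, Wendy Diaz, Elif Vargas, Eulalia Quinn, Vesna Okafor, Unni Usman, Rohan Lopez, Dax Xu. Ade Evans's chain of managers is Unni Usman, Rohan Lopez, Dax Xu. The first manager that appears in both chains is Unni Usman.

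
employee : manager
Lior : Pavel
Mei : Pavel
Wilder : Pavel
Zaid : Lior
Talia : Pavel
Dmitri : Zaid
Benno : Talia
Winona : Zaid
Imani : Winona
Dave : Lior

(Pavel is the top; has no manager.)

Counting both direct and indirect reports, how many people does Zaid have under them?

Zaid directly manages Dmitri, Winona. Dmitri has no reports. Under Winona: Imani (1). So Zaid's organization is 2 direct reports plus everyone under them: 1 + 2 = 3.

3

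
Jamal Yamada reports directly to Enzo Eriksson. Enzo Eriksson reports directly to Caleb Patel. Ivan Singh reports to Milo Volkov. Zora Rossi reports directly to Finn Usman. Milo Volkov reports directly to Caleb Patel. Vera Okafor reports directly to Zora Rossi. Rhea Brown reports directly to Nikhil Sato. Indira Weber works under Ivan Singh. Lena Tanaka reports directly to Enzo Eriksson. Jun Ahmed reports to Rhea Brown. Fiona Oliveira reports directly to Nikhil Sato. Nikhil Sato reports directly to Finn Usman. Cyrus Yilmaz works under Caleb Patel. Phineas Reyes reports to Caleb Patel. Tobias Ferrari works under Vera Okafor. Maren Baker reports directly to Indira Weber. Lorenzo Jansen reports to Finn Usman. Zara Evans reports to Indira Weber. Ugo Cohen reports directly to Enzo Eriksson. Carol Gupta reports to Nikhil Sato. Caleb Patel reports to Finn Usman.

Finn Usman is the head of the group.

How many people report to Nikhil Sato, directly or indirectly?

4

Nikhil Sato directly manages Carol Gupta, Rhea Brown, Fiona Oliveira. Carol Gupta has no reports. Under Rhea Brown: Jun Ahmed (1). Fiona Oliveira has no reports. So Nikhil Sato's organization is 3 direct reports plus everyone under them: 1 + 2 + 1 = 4.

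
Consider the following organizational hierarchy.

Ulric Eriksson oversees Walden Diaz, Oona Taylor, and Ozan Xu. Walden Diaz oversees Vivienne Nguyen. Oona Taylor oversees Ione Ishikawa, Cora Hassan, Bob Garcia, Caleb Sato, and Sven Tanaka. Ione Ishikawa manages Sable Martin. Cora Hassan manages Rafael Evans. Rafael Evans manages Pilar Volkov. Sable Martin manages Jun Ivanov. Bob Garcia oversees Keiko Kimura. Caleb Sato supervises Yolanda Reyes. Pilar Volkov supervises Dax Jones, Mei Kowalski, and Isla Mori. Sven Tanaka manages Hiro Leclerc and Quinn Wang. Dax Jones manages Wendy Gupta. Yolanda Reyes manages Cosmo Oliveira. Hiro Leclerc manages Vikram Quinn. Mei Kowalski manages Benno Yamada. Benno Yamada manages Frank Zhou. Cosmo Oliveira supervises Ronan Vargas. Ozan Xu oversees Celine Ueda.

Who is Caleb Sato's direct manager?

Caleb Sato reports directly to Oona Taylor.

Oona Taylor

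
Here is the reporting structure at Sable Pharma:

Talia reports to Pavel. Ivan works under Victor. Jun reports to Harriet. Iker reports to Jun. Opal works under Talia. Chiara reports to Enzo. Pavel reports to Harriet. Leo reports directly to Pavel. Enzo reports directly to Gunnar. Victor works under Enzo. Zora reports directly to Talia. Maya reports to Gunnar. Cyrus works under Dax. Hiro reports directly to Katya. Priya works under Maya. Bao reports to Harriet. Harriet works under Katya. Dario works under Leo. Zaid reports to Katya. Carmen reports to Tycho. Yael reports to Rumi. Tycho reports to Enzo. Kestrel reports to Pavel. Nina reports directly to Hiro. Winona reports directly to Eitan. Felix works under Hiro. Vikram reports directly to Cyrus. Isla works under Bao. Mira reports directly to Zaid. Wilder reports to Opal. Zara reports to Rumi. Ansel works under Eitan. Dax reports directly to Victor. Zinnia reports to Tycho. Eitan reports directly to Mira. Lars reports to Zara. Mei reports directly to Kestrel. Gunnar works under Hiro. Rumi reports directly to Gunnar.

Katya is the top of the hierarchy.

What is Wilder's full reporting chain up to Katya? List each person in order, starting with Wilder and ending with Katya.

Wilder -> Opal -> Talia -> Pavel -> Harriet -> Katya

Wilder reports to Opal. Opal reports to Talia. Talia reports to Pavel. Pavel reports to Harriet. Harriet reports to Katya. Katya is at the top.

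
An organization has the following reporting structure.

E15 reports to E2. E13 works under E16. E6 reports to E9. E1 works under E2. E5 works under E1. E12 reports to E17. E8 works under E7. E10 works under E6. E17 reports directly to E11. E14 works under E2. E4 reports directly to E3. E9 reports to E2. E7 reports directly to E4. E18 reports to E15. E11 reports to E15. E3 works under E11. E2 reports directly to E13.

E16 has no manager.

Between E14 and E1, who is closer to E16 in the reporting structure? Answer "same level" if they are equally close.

same level

Both E14 and E1 are 3 levels below E16.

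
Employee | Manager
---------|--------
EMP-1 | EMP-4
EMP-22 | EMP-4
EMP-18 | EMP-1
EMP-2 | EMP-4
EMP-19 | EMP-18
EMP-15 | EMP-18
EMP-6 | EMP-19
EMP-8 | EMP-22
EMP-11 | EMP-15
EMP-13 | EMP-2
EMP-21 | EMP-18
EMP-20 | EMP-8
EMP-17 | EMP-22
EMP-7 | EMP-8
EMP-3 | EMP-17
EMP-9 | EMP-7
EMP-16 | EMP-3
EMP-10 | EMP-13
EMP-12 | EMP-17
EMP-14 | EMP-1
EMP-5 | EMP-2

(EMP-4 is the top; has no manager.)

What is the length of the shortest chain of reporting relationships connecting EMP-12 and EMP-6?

7

EMP-12 is 3 levels below EMP-4, and EMP-6 is 4 levels below EMP-4 (their lowest common manager). The shortest path runs up from EMP-12 to EMP-4 and back down to EMP-6: 3 + 4 = 7 links.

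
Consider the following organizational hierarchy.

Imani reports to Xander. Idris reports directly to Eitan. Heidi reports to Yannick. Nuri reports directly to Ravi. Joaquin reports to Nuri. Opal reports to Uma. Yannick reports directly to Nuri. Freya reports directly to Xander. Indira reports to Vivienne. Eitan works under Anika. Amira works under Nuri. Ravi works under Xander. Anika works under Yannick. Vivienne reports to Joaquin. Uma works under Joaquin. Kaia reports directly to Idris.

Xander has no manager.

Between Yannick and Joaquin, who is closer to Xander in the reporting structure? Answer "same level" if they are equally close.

same level

Both Yannick and Joaquin are 3 levels below Xander.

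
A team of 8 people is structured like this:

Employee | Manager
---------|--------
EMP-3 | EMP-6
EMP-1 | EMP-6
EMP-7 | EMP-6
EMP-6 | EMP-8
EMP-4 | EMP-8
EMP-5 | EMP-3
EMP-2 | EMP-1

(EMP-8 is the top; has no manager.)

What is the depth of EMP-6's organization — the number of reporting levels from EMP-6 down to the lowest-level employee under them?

2

The longest chain under EMP-6 runs EMP-6 → EMP-1 → EMP-2, which is 2 levels below EMP-6.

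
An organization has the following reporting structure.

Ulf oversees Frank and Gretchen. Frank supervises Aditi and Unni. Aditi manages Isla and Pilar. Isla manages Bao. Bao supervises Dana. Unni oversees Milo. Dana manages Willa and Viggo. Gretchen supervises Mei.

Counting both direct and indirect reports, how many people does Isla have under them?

4

Isla directly manages Bao. Under Bao: Dana, Willa, Viggo (3). That's 4 in total.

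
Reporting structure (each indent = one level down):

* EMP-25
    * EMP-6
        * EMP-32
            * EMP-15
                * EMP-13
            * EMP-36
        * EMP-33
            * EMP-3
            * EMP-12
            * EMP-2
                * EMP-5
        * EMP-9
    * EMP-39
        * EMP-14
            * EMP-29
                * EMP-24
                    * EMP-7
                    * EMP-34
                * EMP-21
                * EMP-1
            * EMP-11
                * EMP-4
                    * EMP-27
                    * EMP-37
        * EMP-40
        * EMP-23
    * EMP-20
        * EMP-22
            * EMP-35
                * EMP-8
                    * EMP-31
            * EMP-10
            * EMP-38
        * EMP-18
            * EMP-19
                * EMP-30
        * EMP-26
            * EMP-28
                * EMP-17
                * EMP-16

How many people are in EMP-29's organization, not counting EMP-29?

5

EMP-29 directly manages EMP-24, EMP-21, EMP-1. Under EMP-24: EMP-34, EMP-7 (2). EMP-21 has no reports. EMP-1 has no reports. So EMP-29's organization is 3 direct reports plus everyone under them: 3 + 1 + 1 = 5.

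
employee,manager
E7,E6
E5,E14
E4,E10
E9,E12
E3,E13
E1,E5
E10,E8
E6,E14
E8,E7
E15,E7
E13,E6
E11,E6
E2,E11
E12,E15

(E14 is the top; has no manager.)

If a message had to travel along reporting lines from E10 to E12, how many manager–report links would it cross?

E10 is 2 levels below E7, and E12 is 2 levels below E7 (their lowest common manager). The shortest path runs up from E10 to E7 and back down to E12: 2 + 2 = 4 links.

4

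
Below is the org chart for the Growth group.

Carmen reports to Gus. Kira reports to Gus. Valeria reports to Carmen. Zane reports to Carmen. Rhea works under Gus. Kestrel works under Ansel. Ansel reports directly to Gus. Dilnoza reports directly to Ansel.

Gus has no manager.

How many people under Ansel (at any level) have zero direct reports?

The people in Ansel's organization with no one reporting to them are Dilnoza, Kestrel. That is 2.

2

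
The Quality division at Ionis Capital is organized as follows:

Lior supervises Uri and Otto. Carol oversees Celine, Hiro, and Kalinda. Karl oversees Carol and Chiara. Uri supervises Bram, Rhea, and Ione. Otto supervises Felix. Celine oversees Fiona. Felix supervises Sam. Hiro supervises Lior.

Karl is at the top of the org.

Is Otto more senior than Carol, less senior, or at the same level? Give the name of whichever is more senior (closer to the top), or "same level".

Carol

Otto is 4 levels below Karl; Carol is 1. Carol is higher.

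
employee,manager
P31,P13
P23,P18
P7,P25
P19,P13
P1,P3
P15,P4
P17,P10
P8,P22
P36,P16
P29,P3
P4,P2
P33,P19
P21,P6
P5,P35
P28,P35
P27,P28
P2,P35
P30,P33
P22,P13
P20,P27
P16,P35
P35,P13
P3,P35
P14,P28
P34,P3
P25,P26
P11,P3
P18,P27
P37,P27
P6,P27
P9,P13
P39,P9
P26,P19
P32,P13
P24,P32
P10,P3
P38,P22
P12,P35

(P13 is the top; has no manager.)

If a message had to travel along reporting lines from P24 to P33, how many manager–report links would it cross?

4

P24 is 2 levels below P13, and P33 is 2 levels below P13 (their lowest common manager). The shortest path runs up from P24 to P13 and back down to P33: 2 + 2 = 4 links.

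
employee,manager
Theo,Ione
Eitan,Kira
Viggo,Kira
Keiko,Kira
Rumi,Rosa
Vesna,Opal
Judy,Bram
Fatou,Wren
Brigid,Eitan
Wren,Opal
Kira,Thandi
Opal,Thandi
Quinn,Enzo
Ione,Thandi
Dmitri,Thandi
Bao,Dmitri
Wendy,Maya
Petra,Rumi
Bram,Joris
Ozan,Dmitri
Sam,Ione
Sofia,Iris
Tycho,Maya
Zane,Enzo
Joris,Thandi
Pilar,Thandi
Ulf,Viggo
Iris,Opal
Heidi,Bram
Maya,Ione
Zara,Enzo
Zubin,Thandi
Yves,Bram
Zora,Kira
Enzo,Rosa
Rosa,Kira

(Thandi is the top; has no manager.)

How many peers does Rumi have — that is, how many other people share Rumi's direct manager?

1

Rumi reports to Rosa. Rosa's other direct reports are Enzo — 1 peer.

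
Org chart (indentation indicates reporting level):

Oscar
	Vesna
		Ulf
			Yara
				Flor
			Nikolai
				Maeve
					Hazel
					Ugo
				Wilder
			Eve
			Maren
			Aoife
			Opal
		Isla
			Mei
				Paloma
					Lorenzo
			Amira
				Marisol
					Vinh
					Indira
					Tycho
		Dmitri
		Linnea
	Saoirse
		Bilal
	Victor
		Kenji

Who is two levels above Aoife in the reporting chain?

Vesna

Aoife reports to Ulf, and Ulf reports to Vesna. So Aoife's skip-level manager is Vesna.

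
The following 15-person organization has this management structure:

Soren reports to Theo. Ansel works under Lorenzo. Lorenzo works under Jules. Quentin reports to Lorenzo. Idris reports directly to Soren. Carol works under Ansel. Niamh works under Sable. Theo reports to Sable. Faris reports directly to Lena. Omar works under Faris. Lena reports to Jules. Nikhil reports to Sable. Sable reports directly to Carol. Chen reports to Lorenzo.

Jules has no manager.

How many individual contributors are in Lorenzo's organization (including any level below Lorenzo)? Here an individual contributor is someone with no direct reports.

5

The people in Lorenzo's organization with no one reporting to them are Chen, Quentin, Niamh, Idris, Nikhil. That is 5.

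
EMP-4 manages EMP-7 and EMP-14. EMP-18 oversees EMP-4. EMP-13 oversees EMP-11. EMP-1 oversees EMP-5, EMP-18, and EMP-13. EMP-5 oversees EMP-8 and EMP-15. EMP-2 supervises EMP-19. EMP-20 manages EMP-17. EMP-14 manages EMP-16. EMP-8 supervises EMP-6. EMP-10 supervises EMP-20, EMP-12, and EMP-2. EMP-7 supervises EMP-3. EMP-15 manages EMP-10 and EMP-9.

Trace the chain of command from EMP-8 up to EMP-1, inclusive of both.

EMP-8 -> EMP-5 -> EMP-1

EMP-8 reports to EMP-5. EMP-5 reports to EMP-1. EMP-1 is at the top.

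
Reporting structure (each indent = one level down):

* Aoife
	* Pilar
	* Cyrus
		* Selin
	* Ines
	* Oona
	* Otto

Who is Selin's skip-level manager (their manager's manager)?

Selin reports to Cyrus, and Cyrus reports to Aoife. So Selin's skip-level manager is Aoife.

Aoife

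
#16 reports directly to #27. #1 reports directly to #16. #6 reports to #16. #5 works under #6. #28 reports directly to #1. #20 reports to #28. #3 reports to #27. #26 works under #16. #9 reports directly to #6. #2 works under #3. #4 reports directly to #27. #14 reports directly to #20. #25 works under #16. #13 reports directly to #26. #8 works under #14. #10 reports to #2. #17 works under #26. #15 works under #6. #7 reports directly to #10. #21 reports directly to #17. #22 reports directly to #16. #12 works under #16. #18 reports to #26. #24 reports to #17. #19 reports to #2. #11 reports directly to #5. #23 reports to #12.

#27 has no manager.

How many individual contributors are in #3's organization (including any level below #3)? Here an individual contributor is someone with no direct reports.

The people in #3's organization with no one reporting to them are #19, #7. That is 2.

2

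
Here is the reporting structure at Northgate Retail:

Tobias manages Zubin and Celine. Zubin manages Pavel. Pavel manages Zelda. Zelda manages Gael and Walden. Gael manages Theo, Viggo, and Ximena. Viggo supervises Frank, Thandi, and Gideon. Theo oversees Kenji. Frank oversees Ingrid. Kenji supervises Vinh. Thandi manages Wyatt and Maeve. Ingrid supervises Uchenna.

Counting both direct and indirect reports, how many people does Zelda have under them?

Zelda directly manages Gael, Walden. Under Gael: Theo, Kenji, Vinh, Viggo, Gideon, Thandi, Wyatt, Maeve, Frank, Ingrid, Uchenna, Ximena (12). Walden has no reports. So Zelda's organization is 2 direct reports plus everyone under them: 13 + 1 = 14.

14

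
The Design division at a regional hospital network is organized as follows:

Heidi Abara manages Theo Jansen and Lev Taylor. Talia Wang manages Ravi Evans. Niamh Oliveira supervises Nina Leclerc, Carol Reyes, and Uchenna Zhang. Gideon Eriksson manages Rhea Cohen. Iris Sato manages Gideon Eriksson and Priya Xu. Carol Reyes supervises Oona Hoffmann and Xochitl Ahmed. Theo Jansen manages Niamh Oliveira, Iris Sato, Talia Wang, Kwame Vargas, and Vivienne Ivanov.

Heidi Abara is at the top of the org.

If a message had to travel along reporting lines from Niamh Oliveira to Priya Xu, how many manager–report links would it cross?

Niamh Oliveira is 1 level below Theo Jansen, and Priya Xu is 2 levels below Theo Jansen (their lowest common manager). The shortest path runs up from Niamh Oliveira to Theo Jansen and back down to Priya Xu: 1 + 2 = 3 links.

3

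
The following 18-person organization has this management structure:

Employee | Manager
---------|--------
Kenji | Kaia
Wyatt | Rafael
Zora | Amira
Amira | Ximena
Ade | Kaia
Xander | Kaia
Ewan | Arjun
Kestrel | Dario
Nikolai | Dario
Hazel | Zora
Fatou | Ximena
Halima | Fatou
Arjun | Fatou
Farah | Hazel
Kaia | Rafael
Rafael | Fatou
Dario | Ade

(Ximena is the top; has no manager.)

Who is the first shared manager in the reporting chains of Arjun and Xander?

Fatou

Arjun's chain of managers is Fatou, Ximena. Xander's chain of managers is Kaia, Rafael, Fatou, Ximena. The first manager that appears in both chains is Fatou.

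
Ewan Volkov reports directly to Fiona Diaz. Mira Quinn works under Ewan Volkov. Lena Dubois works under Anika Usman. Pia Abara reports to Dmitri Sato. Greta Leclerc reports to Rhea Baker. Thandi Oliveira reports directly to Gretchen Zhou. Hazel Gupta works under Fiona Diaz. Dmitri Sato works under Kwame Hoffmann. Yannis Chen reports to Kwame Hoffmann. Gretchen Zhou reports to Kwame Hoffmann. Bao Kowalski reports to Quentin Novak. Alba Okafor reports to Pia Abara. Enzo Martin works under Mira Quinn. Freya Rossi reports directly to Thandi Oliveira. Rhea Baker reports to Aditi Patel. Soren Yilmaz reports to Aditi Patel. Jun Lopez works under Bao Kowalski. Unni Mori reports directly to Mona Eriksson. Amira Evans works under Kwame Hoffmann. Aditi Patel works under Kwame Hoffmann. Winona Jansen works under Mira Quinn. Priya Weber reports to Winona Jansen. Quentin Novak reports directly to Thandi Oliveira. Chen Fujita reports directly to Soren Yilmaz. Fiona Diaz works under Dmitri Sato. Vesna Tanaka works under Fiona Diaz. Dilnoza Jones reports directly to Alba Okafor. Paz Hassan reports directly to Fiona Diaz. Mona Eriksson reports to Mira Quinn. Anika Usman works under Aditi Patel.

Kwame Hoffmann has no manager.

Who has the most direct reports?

Kwame Hoffmann

Direct-report counts: Kwame Hoffmann has 5; Aditi Patel has 3; Rhea Baker has 1; Anika Usman has 1; Soren Yilmaz has 1; Gretchen Zhou has 1; Thandi Oliveira has 2; Quentin Novak has 1; Bao Kowalski has 1; Dmitri Sato has 2; Pia Abara has 1; Alba Okafor has 1; Fiona Diaz has 4; Ewan Volkov has 1; Mira Quinn has 3; Mona Eriksson has 1; Winona Jansen has 1. The largest is 5, held by Kwame Hoffmann.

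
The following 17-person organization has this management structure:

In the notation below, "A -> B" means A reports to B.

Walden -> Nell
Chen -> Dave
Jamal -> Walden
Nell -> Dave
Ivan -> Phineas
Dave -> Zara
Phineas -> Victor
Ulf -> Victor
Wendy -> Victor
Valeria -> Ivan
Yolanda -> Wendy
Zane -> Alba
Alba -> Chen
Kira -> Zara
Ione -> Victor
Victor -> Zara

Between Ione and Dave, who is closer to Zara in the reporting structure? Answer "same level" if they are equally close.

Ione is 2 levels below Zara; Dave is 1. Dave is higher.

Dave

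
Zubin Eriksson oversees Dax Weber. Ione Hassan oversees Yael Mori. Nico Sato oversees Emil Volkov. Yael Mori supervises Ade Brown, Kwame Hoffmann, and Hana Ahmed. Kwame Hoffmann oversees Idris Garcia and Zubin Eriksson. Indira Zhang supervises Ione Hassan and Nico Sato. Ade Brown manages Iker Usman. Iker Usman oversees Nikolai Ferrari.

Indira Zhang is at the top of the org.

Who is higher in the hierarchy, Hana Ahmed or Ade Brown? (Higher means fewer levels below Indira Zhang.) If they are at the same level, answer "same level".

same level

Both Hana Ahmed and Ade Brown are 3 levels below Indira Zhang.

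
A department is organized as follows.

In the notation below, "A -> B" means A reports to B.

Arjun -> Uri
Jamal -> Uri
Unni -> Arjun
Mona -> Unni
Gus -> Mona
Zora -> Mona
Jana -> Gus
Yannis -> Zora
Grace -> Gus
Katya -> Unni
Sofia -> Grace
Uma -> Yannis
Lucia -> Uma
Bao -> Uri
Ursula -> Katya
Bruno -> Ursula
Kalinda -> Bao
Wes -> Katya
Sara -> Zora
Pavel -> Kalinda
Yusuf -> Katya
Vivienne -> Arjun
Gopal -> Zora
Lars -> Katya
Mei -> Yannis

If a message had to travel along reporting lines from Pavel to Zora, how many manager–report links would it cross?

Pavel is 3 levels below Uri, and Zora is 4 levels below Uri (their lowest common manager). The shortest path runs up from Pavel to Uri and back down to Zora: 3 + 4 = 7 links.

7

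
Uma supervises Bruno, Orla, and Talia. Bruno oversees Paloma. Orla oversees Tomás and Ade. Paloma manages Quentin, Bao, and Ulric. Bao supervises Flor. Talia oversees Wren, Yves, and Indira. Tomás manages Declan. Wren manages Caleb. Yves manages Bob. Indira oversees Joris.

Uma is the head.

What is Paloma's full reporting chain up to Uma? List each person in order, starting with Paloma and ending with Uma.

Paloma -> Bruno -> Uma

Paloma reports to Bruno. Bruno reports to Uma. Uma is at the top.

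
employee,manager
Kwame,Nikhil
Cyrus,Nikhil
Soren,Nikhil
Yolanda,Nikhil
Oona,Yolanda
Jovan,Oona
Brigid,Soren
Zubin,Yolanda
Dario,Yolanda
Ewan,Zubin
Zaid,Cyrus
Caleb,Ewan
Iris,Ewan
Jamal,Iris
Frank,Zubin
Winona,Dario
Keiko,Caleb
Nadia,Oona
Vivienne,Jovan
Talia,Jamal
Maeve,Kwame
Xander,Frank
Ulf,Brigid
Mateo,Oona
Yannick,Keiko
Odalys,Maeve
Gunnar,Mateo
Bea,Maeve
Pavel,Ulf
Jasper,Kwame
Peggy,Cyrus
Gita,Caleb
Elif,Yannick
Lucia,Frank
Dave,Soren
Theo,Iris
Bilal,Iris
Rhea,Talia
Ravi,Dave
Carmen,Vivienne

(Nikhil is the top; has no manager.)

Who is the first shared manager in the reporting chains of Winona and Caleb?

Yolanda

Winona's chain of managers is Dario, Yolanda, Nikhil. Caleb's chain of managers is Ewan, Zubin, Yolanda, Nikhil. The first manager that appears in both chains is Yolanda.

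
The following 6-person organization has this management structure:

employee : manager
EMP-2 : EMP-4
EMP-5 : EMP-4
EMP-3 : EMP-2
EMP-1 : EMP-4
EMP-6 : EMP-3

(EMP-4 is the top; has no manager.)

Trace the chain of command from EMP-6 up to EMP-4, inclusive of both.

EMP-6 -> EMP-3 -> EMP-2 -> EMP-4

EMP-6 reports to EMP-3. EMP-3 reports to EMP-2. EMP-2 reports to EMP-4. EMP-4 is at the top.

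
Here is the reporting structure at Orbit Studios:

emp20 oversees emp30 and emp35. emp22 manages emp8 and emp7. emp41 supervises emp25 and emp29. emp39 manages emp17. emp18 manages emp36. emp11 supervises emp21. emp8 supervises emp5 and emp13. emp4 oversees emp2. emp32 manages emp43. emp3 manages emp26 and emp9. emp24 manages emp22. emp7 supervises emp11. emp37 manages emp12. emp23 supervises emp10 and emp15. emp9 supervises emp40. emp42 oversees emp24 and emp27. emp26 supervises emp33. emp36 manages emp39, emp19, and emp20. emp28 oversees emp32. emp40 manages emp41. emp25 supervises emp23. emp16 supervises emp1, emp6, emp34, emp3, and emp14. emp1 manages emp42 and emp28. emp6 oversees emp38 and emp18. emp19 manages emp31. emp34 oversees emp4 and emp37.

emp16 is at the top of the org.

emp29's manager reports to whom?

emp40

emp29 reports to emp41, and emp41 reports to emp40. So emp29's skip-level manager is emp40.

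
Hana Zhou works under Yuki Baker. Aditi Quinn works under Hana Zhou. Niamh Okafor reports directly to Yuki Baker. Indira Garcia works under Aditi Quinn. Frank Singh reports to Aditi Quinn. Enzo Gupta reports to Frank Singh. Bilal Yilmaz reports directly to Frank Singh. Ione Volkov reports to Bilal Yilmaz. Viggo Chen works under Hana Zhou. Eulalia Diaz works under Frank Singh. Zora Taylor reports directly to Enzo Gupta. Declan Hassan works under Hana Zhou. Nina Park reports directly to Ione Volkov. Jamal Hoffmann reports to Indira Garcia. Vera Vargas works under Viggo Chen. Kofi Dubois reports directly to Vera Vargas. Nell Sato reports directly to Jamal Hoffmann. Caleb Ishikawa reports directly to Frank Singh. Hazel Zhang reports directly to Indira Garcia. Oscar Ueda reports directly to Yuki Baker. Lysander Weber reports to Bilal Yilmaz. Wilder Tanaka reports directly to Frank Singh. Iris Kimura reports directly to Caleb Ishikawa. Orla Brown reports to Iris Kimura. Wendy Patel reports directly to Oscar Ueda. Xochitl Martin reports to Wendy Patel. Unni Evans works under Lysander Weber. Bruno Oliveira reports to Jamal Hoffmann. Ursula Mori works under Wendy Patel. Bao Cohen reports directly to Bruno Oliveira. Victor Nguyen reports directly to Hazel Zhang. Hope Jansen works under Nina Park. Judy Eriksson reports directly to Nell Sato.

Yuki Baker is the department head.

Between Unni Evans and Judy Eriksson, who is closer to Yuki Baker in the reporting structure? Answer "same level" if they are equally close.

Both Unni Evans and Judy Eriksson are 6 levels below Yuki Baker.

same level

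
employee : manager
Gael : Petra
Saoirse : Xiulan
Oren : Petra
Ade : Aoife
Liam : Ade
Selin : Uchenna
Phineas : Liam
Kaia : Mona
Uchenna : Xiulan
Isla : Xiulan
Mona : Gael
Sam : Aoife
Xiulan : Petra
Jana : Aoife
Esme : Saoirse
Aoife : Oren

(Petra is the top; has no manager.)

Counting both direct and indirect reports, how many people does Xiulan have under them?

Xiulan directly manages Isla, Uchenna, Saoirse. Isla has no reports. Under Uchenna: Selin (1). Under Saoirse: Esme (1). So Xiulan's organization is 3 direct reports plus everyone under them: 1 + 2 + 2 = 5.

5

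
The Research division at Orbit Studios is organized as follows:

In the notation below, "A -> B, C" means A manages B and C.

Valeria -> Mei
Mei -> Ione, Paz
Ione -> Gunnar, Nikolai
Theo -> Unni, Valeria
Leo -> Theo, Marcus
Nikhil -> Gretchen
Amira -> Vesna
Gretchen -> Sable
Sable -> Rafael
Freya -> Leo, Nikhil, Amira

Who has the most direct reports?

Direct-report counts: Freya has 3; Amira has 1; Nikhil has 1; Gretchen has 1; Sable has 1; Leo has 2; Theo has 2; Valeria has 1; Mei has 2; Ione has 2. The largest is 3, held by Freya.

Freya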